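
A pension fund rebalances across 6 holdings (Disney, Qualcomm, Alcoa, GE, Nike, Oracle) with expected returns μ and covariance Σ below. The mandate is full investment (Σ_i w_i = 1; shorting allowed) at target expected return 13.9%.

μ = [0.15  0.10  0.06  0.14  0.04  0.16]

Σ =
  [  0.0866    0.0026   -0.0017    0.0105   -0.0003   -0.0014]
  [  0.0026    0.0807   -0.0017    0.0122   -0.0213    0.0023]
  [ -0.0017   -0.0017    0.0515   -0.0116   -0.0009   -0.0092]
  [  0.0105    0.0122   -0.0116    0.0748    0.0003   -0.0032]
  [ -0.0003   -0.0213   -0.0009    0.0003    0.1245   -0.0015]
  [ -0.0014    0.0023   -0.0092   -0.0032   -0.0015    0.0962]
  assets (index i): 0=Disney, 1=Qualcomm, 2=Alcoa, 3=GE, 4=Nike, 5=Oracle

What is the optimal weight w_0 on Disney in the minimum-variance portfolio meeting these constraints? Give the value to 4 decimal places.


p=Σ⁻¹μ = [1.5458  1.0341  2.0272  1.8806  0.5353  1.9257]
q=Σ⁻¹𝟙 = [10.1780  12.8417  25.9947  14.4064  10.5679  13.3661]
a=μᵀp=1.049732  b=𝟙ᵀp=8.948747  c=𝟙ᵀq=87.354848  D=ac−b²=11.619081
λ₁=(c·0.139−b)/D = (87.354848·0.139−8.948747)/11.619081 = 0.274856
λ₂=(a−b·0.139)/D = (1.049732−8.948747·0.139)/11.619081 = -0.016709
w* = 0.274856·p + -0.016709·q:
  w_0 = 0.274856·1.5458 + -0.016709·10.1780 = 0.2548  (Disney)
  w_1 = 0.274856·1.0341 + -0.016709·12.8417 = 0.0697  (Qualcomm)
  w_2 = 0.274856·2.0272 + -0.016709·25.9947 = 0.1228  (Alcoa)
  w_3 = 0.274856·1.8806 + -0.016709·14.4064 = 0.2762  (GE)
  w_4 = 0.274856·0.5353 + -0.016709·10.5679 = -0.0295  (Nike)
  w_5 = 0.274856·1.9257 + -0.016709·13.3661 = 0.3060  (Oracle)
Σw_i=1.0000  μᵀw=0.1390
σ²=wᵀΣw=λ₁·μ_p+λ₂ = 0.274856·0.139 + -0.016709 = 0.021496 ≈ 0.0215

0.2548


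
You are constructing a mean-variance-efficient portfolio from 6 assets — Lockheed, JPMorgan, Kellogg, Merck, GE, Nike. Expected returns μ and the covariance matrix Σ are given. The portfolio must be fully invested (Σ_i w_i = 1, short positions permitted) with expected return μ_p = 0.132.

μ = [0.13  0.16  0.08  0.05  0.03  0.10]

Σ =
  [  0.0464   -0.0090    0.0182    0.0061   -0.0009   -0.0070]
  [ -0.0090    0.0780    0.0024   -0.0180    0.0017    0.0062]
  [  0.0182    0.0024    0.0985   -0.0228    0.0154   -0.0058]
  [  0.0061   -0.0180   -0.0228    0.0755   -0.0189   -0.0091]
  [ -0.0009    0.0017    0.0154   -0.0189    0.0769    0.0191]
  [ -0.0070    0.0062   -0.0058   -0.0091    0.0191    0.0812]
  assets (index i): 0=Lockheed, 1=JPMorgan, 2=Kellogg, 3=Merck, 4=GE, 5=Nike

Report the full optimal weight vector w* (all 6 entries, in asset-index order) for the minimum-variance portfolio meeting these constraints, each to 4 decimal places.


0.4272  0.3400  0.0265  0.0871  -0.0524  0.1715

p=Σ⁻¹μ = [3.1261  2.6058  0.5483  1.4338  0.2535  1.4423]
q=Σ⁻¹𝟙 = [20.2924  19.1097  10.1741  24.1703  13.5281  12.8589]
a=μᵀp=1.090710  b=𝟙ᵀp=9.409733  c=𝟙ᵀq=100.133406  D=ac−b²=20.673397
λ₁=(c·0.132−b)/D = (100.133406·0.132−9.409733)/20.673397 = 0.184192
λ₂=(a−b·0.132)/D = (1.090710−9.409733·0.132)/20.673397 = -0.007322
w* = 0.184192·p + -0.007322·q:
  w_0 = 0.184192·3.1261 + -0.007322·20.2924 = 0.4272  (Lockheed)
  w_1 = 0.184192·2.6058 + -0.007322·19.1097 = 0.3400  (JPMorgan)
  w_2 = 0.184192·0.5483 + -0.007322·10.1741 = 0.0265  (Kellogg)
  w_3 = 0.184192·1.4338 + -0.007322·24.1703 = 0.0871  (Merck)
  w_4 = 0.184192·0.2535 + -0.007322·13.5281 = -0.0524  (GE)
  w_5 = 0.184192·1.4423 + -0.007322·12.8589 = 0.1715  (Nike)
Σw_i=1.0000  μᵀw=0.1320
σ²=wᵀΣw=λ₁·μ_p+λ₂ = 0.184192·0.132 + -0.007322 = 0.016991 ≈ 0.0170


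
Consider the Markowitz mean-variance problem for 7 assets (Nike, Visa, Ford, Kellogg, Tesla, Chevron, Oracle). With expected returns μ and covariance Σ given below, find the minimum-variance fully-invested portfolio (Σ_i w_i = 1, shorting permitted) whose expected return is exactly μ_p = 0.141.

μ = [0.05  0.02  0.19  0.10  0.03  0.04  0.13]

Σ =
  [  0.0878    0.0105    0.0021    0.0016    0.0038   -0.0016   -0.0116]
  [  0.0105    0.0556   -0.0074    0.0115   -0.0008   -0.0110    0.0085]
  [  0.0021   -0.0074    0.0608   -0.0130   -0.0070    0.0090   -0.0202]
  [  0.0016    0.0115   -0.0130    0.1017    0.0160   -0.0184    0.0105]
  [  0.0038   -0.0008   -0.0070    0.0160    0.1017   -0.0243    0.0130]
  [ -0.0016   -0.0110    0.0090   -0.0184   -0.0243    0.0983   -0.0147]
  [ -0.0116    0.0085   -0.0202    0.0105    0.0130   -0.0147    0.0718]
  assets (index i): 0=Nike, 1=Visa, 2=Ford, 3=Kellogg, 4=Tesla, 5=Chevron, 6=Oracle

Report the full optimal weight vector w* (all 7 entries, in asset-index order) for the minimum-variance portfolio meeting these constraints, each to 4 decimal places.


0.0752  -0.0034  0.4336  0.1272  0.0008  0.0609  0.3057

p=Σ⁻¹μ = [0.8339  0.1956  4.3230  1.3011  0.1527  0.7888  3.0819]
q=Σ⁻¹𝟙 = [11.0784  17.7092  26.0742  10.2593  11.3030  17.8110  21.0563]
a=μᵀp=1.433865  b=𝟙ᵀp=10.676976  c=𝟙ᵀq=115.291292  D=ac−b²=51.314296
λ₁=(c·0.141−b)/D = (115.291292·0.141−10.676976)/51.314296 = 0.108724
λ₂=(a−b·0.141)/D = (1.433865−10.676976·0.141)/51.314296 = -0.001395
w* = 0.108724·p + -0.001395·q:
  w_0 = 0.108724·0.8339 + -0.001395·11.0784 = 0.0752  (Nike)
  w_1 = 0.108724·0.1956 + -0.001395·17.7092 = -0.0034  (Visa)
  w_2 = 0.108724·4.3230 + -0.001395·26.0742 = 0.4336  (Ford)
  w_3 = 0.108724·1.3011 + -0.001395·10.2593 = 0.1272  (Kellogg)
  w_4 = 0.108724·0.1527 + -0.001395·11.3030 = 0.0008  (Tesla)
  w_5 = 0.108724·0.7888 + -0.001395·17.8110 = 0.0609  (Chevron)
  w_6 = 0.108724·3.0819 + -0.001395·21.0563 = 0.3057  (Oracle)
Σw_i=1.0000  μᵀw=0.1410
σ²=wᵀΣw=λ₁·μ_p+λ₂ = 0.108724·0.141 + -0.001395 = 0.013935 ≈ 0.0139


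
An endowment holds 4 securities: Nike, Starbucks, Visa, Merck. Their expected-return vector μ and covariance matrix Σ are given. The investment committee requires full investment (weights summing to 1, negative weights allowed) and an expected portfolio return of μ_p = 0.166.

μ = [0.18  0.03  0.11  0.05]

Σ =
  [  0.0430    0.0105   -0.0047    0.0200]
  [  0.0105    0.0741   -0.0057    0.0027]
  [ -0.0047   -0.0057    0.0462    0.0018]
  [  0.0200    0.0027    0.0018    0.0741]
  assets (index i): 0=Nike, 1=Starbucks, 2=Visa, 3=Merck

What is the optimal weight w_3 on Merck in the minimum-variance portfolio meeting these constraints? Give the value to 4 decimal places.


-0.1048

p=Σ⁻¹μ = [4.8359  -0.0321  2.8962  -0.6996]
q=Σ⁻¹𝟙 = [19.6353  12.3674  24.8902  7.1403]
a=μᵀp=1.153094  b=𝟙ᵀp=7.000323  c=𝟙ᵀq=64.033282  D=ac−b²=24.831844
λ₁=(c·0.166−b)/D = (64.033282·0.166−7.000323)/24.831844 = 0.146151
λ₂=(a−b·0.166)/D = (1.153094−7.000323·0.166)/24.831844 = -0.000361
w* = 0.146151·p + -0.000361·q:
  w_0 = 0.146151·4.8359 + -0.000361·19.6353 = 0.6997  (Nike)
  w_1 = 0.146151·-0.0321 + -0.000361·12.3674 = -0.0092  (Starbucks)
  w_2 = 0.146151·2.8962 + -0.000361·24.8902 = 0.4143  (Visa)
  w_3 = 0.146151·-0.6996 + -0.000361·7.1403 = -0.1048  (Merck)
Σw_i=1.0000  μᵀw=0.1660
σ²=wᵀΣw=λ₁·μ_p+λ₂ = 0.146151·0.166 + -0.000361 = 0.023900 ≈ 0.0239


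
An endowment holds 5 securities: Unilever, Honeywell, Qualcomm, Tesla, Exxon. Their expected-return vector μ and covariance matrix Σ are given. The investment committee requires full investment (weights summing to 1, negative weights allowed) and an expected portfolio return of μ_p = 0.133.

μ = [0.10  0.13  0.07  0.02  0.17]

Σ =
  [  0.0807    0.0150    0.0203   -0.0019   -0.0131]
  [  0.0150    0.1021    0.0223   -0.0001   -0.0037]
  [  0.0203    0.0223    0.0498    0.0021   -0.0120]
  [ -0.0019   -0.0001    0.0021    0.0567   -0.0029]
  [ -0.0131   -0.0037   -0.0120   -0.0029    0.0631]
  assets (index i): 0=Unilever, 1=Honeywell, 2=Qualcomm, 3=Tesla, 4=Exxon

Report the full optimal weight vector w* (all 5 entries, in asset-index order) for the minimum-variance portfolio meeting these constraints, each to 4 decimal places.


0.1890  0.1467  0.1481  0.0206  0.4956

x=Σ⁻¹μ = [1.3016  0.9339  1.2243  0.5202  3.2759]
y=Σ⁻¹𝟙 = [11.0427  5.0828  17.9950  18.5108  22.7114]
a=μᵀx=0.904564  b=𝟙ᵀx=7.255836  c=𝟙ᵀy=75.342697  D=ac−b²=15.505162
λ₁=(c·0.133−b)/D = (75.342697·0.133−7.255836)/15.505162 = 0.178311
λ₂=(a−b·0.133)/D = (0.904564−7.255836·0.133)/15.505162 = -0.003899
w* = 0.178311·x + -0.003899·y:
  w_0 = 0.178311·1.3016 + -0.003899·11.0427 = 0.1890  (Unilever)
  w_1 = 0.178311·0.9339 + -0.003899·5.0828 = 0.1467  (Honeywell)
  w_2 = 0.178311·1.2243 + -0.003899·17.9950 = 0.1481  (Qualcomm)
  w_3 = 0.178311·0.5202 + -0.003899·18.5108 = 0.0206  (Tesla)
  w_4 = 0.178311·3.2759 + -0.003899·22.7114 = 0.4956  (Exxon)
Σw_i=1.0000  μᵀw=0.1330
σ²=wᵀΣw=λ₁·μ_p+λ₂ = 0.178311·0.133 + -0.003899 = 0.019816 ≈ 0.0198


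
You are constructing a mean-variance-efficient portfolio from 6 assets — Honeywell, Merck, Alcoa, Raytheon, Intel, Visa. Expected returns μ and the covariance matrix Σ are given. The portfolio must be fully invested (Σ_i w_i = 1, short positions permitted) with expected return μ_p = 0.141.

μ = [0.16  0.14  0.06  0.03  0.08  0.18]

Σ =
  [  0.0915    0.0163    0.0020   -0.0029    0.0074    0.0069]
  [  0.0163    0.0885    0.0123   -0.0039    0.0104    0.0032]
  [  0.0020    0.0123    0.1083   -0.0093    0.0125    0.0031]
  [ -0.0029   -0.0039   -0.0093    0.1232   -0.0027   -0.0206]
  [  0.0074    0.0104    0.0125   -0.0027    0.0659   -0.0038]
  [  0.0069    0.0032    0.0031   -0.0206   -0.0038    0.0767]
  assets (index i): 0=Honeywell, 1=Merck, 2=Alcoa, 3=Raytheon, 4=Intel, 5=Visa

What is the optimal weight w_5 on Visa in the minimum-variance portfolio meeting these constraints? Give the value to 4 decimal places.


0.3824

u=Σ⁻¹μ = [1.3008  1.1307  0.2811  0.7587  1.0070  2.4249]
v=Σ⁻¹𝟙 = [7.6055  7.2957  7.3259  11.9809  13.1713  15.6235]
a=μᵀu=0.923097  b=𝟙ᵀu=6.903196  c=𝟙ᵀv=63.002842  D=ac−b²=10.503592
λ₁=(c·0.141−b)/D = (63.002842·0.141−6.903196)/10.503592 = 0.188526
λ₂=(a−b·0.141)/D = (0.923097−6.903196·0.141)/10.503592 = -0.004784
w* = 0.188526·u + -0.004784·v:
  w_0 = 0.188526·1.3008 + -0.004784·7.6055 = 0.2088  (Honeywell)
  w_1 = 0.188526·1.1307 + -0.004784·7.2957 = 0.1783  (Merck)
  w_2 = 0.188526·0.2811 + -0.004784·7.3259 = 0.0179  (Alcoa)
  w_3 = 0.188526·0.7587 + -0.004784·11.9809 = 0.0857  (Raytheon)
  w_4 = 0.188526·1.0070 + -0.004784·13.1713 = 0.1268  (Intel)
  w_5 = 0.188526·2.4249 + -0.004784·15.6235 = 0.3824  (Visa)
Σw_i=1.0000  μᵀw=0.1410
σ²=wᵀΣw=λ₁·μ_p+λ₂ = 0.188526·0.141 + -0.004784 = 0.021798 ≈ 0.0218


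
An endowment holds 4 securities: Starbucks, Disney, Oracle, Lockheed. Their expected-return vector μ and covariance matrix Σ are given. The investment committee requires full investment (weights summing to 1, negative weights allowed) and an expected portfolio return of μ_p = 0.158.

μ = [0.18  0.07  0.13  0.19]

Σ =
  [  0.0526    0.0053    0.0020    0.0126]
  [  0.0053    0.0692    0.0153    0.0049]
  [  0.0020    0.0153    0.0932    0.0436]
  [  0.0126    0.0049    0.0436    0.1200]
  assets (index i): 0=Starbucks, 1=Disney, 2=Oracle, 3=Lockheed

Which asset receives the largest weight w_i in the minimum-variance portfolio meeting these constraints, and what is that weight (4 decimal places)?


Starbucks (0.5446)

p=Σ⁻¹μ = [3.1120  0.5296  0.7993  0.9445]
q=Σ⁻¹𝟙 = [16.7310  11.4095  6.7936  3.6423]
a=μᵀp=0.880607  b=𝟙ᵀp=5.385455  c=𝟙ᵀq=38.576424  D=ac−b²=4.967544
λ₁=(c·0.158−b)/D = (38.576424·0.158−5.385455)/4.967544 = 0.142851
λ₂=(a−b·0.158)/D = (0.880607−5.385455·0.158)/4.967544 = 0.005980
w* = 0.142851·p + 0.005980·q:
  w_0 = 0.142851·3.1120 + 0.005980·16.7310 = 0.5446  (Starbucks)
  w_1 = 0.142851·0.5296 + 0.005980·11.4095 = 0.1439  (Disney)
  w_2 = 0.142851·0.7993 + 0.005980·6.7936 = 0.1548  (Oracle)
  w_3 = 0.142851·0.9445 + 0.005980·3.6423 = 0.1567  (Lockheed)
Σw_i=1.0000  μᵀw=0.1580
σ²=wᵀΣw=λ₁·μ_p+λ₂ = 0.142851·0.158 + 0.005980 = 0.028550 ≈ 0.0286


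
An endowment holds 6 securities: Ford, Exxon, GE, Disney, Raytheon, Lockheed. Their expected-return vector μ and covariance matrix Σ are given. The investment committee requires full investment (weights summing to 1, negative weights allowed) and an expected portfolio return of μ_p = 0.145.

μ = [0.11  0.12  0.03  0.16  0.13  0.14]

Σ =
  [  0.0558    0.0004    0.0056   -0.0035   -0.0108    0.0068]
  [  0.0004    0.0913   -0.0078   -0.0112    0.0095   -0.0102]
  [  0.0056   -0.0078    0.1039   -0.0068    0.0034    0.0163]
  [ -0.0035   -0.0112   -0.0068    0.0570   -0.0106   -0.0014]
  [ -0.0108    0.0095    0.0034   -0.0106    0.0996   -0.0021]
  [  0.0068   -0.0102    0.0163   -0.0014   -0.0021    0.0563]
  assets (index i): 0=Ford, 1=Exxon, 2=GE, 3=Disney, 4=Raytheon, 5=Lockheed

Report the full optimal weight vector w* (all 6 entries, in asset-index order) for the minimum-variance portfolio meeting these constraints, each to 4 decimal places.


0.1628  0.1492  -0.0694  0.3394  0.1561  0.2620

u=Σ⁻¹μ = [2.2067  1.8804  0.0717  3.7246  1.8160  2.7004]
v=Σ⁻¹𝟙 = [19.1259  15.2139  8.3145  25.6193  13.4628  16.9403]
a=μᵀu=1.680618  b=𝟙ᵀu=12.399845  c=𝟙ᵀv=98.676688  D=ac−b²=12.081681
λ₁=(c·0.145−b)/D = (98.676688·0.145−12.399845)/12.081681 = 0.157948
λ₂=(a−b·0.145)/D = (1.680618−12.399845·0.145)/12.081681 = -0.009714
w* = 0.157948·u + -0.009714·v:
  w_0 = 0.157948·2.2067 + -0.009714·19.1259 = 0.1628  (Ford)
  w_1 = 0.157948·1.8804 + -0.009714·15.2139 = 0.1492  (Exxon)
  w_2 = 0.157948·0.0717 + -0.009714·8.3145 = -0.0694  (GE)
  w_3 = 0.157948·3.7246 + -0.009714·25.6193 = 0.3394  (Disney)
  w_4 = 0.157948·1.8160 + -0.009714·13.4628 = 0.1561  (Raytheon)
  w_5 = 0.157948·2.7004 + -0.009714·16.9403 = 0.2620  (Lockheed)
Σw_i=1.0000  μᵀw=0.1450
σ²=wᵀΣw=λ₁·μ_p+λ₂ = 0.157948·0.145 + -0.009714 = 0.013189 ≈ 0.0132


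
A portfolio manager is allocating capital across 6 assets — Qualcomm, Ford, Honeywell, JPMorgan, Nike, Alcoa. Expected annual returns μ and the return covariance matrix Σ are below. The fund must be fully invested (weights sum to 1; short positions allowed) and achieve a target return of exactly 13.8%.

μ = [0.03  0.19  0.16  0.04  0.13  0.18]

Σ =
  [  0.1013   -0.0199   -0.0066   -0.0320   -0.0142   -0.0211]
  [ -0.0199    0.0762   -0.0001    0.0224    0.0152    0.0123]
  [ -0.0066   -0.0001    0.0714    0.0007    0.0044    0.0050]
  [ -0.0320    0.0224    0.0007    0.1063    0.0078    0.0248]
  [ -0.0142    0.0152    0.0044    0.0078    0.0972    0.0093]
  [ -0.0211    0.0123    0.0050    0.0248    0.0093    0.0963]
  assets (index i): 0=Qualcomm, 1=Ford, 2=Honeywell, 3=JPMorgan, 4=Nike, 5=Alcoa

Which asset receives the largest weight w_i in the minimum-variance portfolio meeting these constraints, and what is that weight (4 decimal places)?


Ford (0.2461)

x=Σ⁻¹μ = [1.3339  2.4534  2.1948  -0.2172  0.9038  1.7027]
y=Σ⁻¹𝟙 = [19.4259  12.0899  14.5453  9.8716  8.9298  8.9366]
a=μᵀx=1.272630  b=𝟙ᵀx=8.371433  c=𝟙ᵀy=73.799130  D=ac−b²=23.838092
λ₁=(c·0.138−b)/D = (73.799130·0.138−8.371433)/23.838092 = 0.076048
λ₂=(a−b·0.138)/D = (1.272630−8.371433·0.138)/23.838092 = 0.004924
w* = 0.076048·x + 0.004924·y:
  w_0 = 0.076048·1.3339 + 0.004924·19.4259 = 0.1971  (Qualcomm)
  w_1 = 0.076048·2.4534 + 0.004924·12.0899 = 0.2461  (Ford)
  w_2 = 0.076048·2.1948 + 0.004924·14.5453 = 0.2385  (Honeywell)
  w_3 = 0.076048·-0.2172 + 0.004924·9.8716 = 0.0321  (JPMorgan)
  w_4 = 0.076048·0.9038 + 0.004924·8.9298 = 0.1127  (Nike)
  w_5 = 0.076048·1.7027 + 0.004924·8.9366 = 0.1735  (Alcoa)
Σw_i=1.0000  μᵀw=0.1380
σ²=wᵀΣw=λ₁·μ_p+λ₂ = 0.076048·0.138 + 0.004924 = 0.015418 ≈ 0.0154


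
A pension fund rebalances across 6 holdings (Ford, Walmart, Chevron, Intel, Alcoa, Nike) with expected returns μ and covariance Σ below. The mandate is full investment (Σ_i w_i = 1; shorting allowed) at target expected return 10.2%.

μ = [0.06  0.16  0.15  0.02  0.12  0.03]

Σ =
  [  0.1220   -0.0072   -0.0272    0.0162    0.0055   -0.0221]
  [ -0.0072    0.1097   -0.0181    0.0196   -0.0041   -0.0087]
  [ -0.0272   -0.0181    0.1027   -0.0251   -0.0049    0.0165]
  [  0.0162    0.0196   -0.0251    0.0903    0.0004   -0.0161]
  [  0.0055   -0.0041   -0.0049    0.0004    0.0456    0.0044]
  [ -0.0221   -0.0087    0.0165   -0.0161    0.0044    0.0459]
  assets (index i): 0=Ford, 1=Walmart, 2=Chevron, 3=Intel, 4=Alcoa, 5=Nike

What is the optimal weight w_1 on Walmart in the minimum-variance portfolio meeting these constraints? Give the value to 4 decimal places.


p=Σ⁻¹μ = [1.0338  1.9876  2.2049  0.3061  2.8650  0.5682]
q=Σ⁻¹𝟙 = [14.8826  13.0853  15.9632  15.0939  20.0900  29.0626]
a=μᵀp=1.077751  b=𝟙ᵀp=8.965634  c=𝟙ᵀq=108.177493  D=ac−b²=36.205834
λ₁=(c·0.102−b)/D = (108.177493·0.102−8.965634)/36.205834 = 0.057131
λ₂=(a−b·0.102)/D = (1.077751−8.965634·0.102)/36.205834 = 0.004509
w* = 0.057131·p + 0.004509·q:
  w_0 = 0.057131·1.0338 + 0.004509·14.8826 = 0.1262  (Ford)
  w_1 = 0.057131·1.9876 + 0.004509·13.0853 = 0.1726  (Walmart)
  w_2 = 0.057131·2.2049 + 0.004509·15.9632 = 0.1979  (Chevron)
  w_3 = 0.057131·0.3061 + 0.004509·15.0939 = 0.0855  (Intel)
  w_4 = 0.057131·2.8650 + 0.004509·20.0900 = 0.2543  (Alcoa)
  w_5 = 0.057131·0.5682 + 0.004509·29.0626 = 0.1635  (Nike)
Σw_i=1.0000  μᵀw=0.1020
σ²=wᵀΣw=λ₁·μ_p+λ₂ = 0.057131·0.102 + 0.004509 = 0.010336 ≈ 0.0103

0.1726


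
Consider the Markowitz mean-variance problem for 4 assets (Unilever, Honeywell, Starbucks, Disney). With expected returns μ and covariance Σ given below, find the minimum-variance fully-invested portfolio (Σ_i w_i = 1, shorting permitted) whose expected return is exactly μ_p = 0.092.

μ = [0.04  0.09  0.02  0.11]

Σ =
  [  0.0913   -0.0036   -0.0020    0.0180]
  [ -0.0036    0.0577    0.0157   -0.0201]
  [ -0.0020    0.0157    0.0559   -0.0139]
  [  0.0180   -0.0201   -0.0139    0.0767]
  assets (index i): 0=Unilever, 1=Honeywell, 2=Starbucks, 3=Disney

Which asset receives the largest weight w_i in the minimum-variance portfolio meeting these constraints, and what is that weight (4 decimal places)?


g=Σ⁻¹μ = [0.1310  2.2068  0.2466  2.0264]
h=Σ⁻¹𝟙 = [8.2813  19.8829  17.4414  19.4657]
a=μᵀg=0.431687  b=𝟙ᵀg=4.610766  c=𝟙ᵀh=65.071250  D=ac−b²=6.831246
λ₁=(c·0.092−b)/D = (65.071250·0.092−4.610766)/6.831246 = 0.201397
λ₂=(a−b·0.092)/D = (0.431687−4.610766·0.092)/6.831246 = 0.001097
w* = 0.201397·g + 0.001097·h:
  w_0 = 0.201397·0.1310 + 0.001097·8.2813 = 0.0355  (Unilever)
  w_1 = 0.201397·2.2068 + 0.001097·19.8829 = 0.4663  (Honeywell)
  w_2 = 0.201397·0.2466 + 0.001097·17.4414 = 0.0688  (Starbucks)
  w_3 = 0.201397·2.0264 + 0.001097·19.4657 = 0.4295  (Disney)
Σw_i=1.0000  μᵀw=0.0920
σ²=wᵀΣw=λ₁·μ_p+λ₂ = 0.201397·0.092 + 0.001097 = 0.019626 ≈ 0.0196

Honeywell (0.4663)


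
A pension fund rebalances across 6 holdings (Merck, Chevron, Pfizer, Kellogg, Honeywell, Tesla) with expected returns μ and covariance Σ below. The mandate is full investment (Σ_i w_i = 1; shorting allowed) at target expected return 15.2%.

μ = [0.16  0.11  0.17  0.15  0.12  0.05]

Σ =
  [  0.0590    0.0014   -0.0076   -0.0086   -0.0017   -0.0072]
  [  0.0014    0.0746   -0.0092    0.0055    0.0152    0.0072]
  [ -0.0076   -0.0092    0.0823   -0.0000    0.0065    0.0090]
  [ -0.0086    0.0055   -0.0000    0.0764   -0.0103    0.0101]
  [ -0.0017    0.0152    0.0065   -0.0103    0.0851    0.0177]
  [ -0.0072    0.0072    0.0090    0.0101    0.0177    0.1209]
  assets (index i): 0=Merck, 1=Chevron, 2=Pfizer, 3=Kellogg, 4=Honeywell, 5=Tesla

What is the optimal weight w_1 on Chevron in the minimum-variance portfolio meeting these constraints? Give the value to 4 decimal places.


0.1085

g=Σ⁻¹μ = [3.3837  1.2527  2.4144  2.4453  1.3748  -0.0448]
h=Σ⁻¹𝟙 = [21.6492  11.0787  14.0446  15.3909  9.9306  5.1157]
a=μᵀg=1.619188  b=𝟙ᵀg=10.826216  c=𝟙ᵀh=77.209788  D=ac−b²=7.810184
λ₁=(c·0.152−b)/D = (77.209788·0.152−10.826216)/7.810184 = 0.116472
λ₂=(a−b·0.152)/D = (1.619188−10.826216·0.152)/7.810184 = -0.003380
w* = 0.116472·g + -0.003380·h:
  w_0 = 0.116472·3.3837 + -0.003380·21.6492 = 0.3209  (Merck)
  w_1 = 0.116472·1.2527 + -0.003380·11.0787 = 0.1085  (Chevron)
  w_2 = 0.116472·2.4144 + -0.003380·14.0446 = 0.2337  (Pfizer)
  w_3 = 0.116472·2.4453 + -0.003380·15.3909 = 0.2328  (Kellogg)
  w_4 = 0.116472·1.3748 + -0.003380·9.9306 = 0.1266  (Honeywell)
  w_5 = 0.116472·-0.0448 + -0.003380·5.1157 = -0.0225  (Tesla)
Σw_i=1.0000  μᵀw=0.1520
σ²=wᵀΣw=λ₁·μ_p+λ₂ = 0.116472·0.152 + -0.003380 = 0.014324 ≈ 0.0143


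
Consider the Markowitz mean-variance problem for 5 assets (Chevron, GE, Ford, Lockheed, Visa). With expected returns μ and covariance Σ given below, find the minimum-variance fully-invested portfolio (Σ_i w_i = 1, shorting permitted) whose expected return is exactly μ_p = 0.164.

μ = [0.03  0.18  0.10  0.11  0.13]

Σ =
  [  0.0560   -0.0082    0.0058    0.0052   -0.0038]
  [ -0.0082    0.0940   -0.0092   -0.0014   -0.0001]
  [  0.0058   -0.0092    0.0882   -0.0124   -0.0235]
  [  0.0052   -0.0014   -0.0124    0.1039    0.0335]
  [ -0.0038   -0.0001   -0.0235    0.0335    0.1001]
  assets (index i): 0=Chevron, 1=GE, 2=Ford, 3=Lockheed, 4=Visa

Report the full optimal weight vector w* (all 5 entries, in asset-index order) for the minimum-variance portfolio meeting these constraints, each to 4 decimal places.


-0.2117  0.4955  0.3092  0.1332  0.2737

u=Σ⁻¹μ = [0.6920  2.1670  1.8226  0.7902  1.4906]
v=Σ⁻¹𝟙 = [18.4443  13.9055  15.7668  6.8668  12.1075]
a=μᵀu=0.873769  b=𝟙ᵀu=6.962328  c=𝟙ᵀv=67.090907  D=ac−b²=10.147936
λ₁=(c·0.164−b)/D = (67.090907·0.164−6.962328)/10.147936 = 0.398168
λ₂=(a−b·0.164)/D = (0.873769−6.962328·0.164)/10.147936 = -0.026415
w* = 0.398168·u + -0.026415·v:
  w_0 = 0.398168·0.6920 + -0.026415·18.4443 = -0.2117  (Chevron)
  w_1 = 0.398168·2.1670 + -0.026415·13.9055 = 0.4955  (GE)
  w_2 = 0.398168·1.8226 + -0.026415·15.7668 = 0.3092  (Ford)
  w_3 = 0.398168·0.7902 + -0.026415·6.8668 = 0.1332  (Lockheed)
  w_4 = 0.398168·1.4906 + -0.026415·12.1075 = 0.2737  (Visa)
Σw_i=1.0000  μᵀw=0.1640
σ²=wᵀΣw=λ₁·μ_p+λ₂ = 0.398168·0.164 + -0.026415 = 0.038885 ≈ 0.0389


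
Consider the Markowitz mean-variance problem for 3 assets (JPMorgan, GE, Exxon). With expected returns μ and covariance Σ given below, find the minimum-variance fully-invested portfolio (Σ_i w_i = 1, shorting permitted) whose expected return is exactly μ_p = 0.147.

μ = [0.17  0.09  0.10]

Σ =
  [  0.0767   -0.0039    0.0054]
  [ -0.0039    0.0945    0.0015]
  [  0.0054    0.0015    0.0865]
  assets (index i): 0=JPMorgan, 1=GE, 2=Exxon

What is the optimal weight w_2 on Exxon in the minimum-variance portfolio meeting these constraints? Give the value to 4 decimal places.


0.1530

x=Σ⁻¹μ = [2.1982  1.0272  1.0010]
y=Σ⁻¹𝟙 = [12.8502  10.9446  10.5687]
a=μᵀx=0.566243  b=𝟙ᵀx=4.226421  c=𝟙ᵀy=34.363507  D=ac−b²=1.595451
λ₁=(c·0.147−b)/D = (34.363507·0.147−4.226421)/1.595451 = 0.517104
λ₂=(a−b·0.147)/D = (0.566243−4.226421·0.147)/1.595451 = -0.034499
w* = 0.517104·x + -0.034499·y:
  w_0 = 0.517104·2.1982 + -0.034499·12.8502 = 0.6934  (JPMorgan)
  w_1 = 0.517104·1.0272 + -0.034499·10.9446 = 0.1536  (GE)
  w_2 = 0.517104·1.0010 + -0.034499·10.5687 = 0.1530  (Exxon)
Σw_i=1.0000  μᵀw=0.1470
σ²=wᵀΣw=λ₁·μ_p+λ₂ = 0.517104·0.147 + -0.034499 = 0.041516 ≈ 0.0415


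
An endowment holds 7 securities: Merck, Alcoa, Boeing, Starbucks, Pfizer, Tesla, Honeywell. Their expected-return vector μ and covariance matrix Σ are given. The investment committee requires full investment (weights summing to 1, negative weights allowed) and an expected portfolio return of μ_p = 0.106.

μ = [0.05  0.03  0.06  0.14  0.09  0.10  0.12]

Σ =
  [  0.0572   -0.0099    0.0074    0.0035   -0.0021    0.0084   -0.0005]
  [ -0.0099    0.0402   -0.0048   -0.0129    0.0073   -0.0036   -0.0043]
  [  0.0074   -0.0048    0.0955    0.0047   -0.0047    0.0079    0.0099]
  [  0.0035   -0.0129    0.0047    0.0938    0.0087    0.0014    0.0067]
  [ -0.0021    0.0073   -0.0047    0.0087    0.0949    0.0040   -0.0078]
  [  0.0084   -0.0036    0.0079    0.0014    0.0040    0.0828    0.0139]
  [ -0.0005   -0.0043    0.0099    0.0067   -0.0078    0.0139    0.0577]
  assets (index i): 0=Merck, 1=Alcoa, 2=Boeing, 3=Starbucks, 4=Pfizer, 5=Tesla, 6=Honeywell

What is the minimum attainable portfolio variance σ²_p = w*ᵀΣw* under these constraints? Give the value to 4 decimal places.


p=Σ⁻¹μ = [0.9552  1.5994  0.3450  1.4319  0.8576  0.7604  1.9145]
q=Σ⁻¹𝟙 = [21.2939  35.9184  8.1033  12.2957  8.5932  7.2646  16.7858]
a=μᵀp=0.699873  b=𝟙ᵀp=7.863992  c=𝟙ᵀq=110.254931  D=ac−b²=15.322051
λ₁=(c·0.106−b)/D = (110.254931·0.106−7.863992)/15.322051 = 0.249512
λ₂=(a−b·0.106)/D = (0.699873−7.863992·0.106)/15.322051 = -0.008727
w* = 0.249512·p + -0.008727·q:
  w_0 = 0.249512·0.9552 + -0.008727·21.2939 = 0.0525  (Merck)
  w_1 = 0.249512·1.5994 + -0.008727·35.9184 = 0.0856  (Alcoa)
  w_2 = 0.249512·0.3450 + -0.008727·8.1033 = 0.0154  (Boeing)
  w_3 = 0.249512·1.4319 + -0.008727·12.2957 = 0.2500  (Starbucks)
  w_4 = 0.249512·0.8576 + -0.008727·8.5932 = 0.1390  (Pfizer)
  w_5 = 0.249512·0.7604 + -0.008727·7.2646 = 0.1263  (Tesla)
  w_6 = 0.249512·1.9145 + -0.008727·16.7858 = 0.3312  (Honeywell)
Σw_i=1.0000  μᵀw=0.1060
σ²=wᵀΣw=λ₁·μ_p+λ₂ = 0.249512·0.106 + -0.008727 = 0.017722 ≈ 0.0177

0.0177


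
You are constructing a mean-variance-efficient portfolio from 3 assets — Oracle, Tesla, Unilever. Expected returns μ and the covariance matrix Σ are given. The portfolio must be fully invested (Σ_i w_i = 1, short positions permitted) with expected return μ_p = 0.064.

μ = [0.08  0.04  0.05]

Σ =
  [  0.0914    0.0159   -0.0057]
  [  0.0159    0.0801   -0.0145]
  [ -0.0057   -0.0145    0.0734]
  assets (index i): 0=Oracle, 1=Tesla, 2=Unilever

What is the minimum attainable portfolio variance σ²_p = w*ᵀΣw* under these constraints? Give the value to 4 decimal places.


p=Σ⁻¹μ = [0.8435  0.4844  0.8424]
q=Σ⁻¹𝟙 = [9.6286  13.6633  17.0709]
a=μᵀp=0.128980  b=𝟙ᵀp=2.170367  c=𝟙ᵀq=40.362821  D=ac−b²=0.495512
λ₁=(c·0.064−b)/D = (40.362821·0.064−2.170367)/0.495512 = 0.833186
λ₂=(a−b·0.064)/D = (0.128980−2.170367·0.064)/0.495512 = -0.020026
w* = 0.833186·p + -0.020026·q:
  w_0 = 0.833186·0.8435 + -0.020026·9.6286 = 0.5100  (Oracle)
  w_1 = 0.833186·0.4844 + -0.020026·13.6633 = 0.1300  (Tesla)
  w_2 = 0.833186·0.8424 + -0.020026·17.0709 = 0.3600  (Unilever)
Σw_i=1.0000  μᵀw=0.0640
σ²=wᵀΣw=λ₁·μ_p+λ₂ = 0.833186·0.064 + -0.020026 = 0.033298 ≈ 0.0333

0.0333


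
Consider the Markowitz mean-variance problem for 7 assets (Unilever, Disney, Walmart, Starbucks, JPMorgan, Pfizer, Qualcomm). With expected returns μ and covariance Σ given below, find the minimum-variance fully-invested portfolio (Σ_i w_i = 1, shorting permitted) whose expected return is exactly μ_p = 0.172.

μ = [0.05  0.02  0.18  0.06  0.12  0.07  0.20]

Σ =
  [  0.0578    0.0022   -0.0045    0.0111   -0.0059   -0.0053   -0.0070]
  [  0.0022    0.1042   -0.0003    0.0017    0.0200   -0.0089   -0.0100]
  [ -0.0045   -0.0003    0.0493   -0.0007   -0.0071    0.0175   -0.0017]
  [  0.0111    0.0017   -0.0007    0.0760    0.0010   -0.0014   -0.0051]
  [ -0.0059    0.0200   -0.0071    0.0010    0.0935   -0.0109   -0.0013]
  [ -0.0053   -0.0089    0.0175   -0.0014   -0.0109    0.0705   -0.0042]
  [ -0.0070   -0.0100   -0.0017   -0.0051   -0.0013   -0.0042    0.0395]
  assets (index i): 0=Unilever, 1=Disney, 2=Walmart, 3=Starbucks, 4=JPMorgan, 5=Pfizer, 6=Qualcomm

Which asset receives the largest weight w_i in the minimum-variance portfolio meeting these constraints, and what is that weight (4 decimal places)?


x=Σ⁻¹μ = [1.9662  0.4492  4.0069  0.9217  1.7882  0.8530  5.9665]
y=Σ⁻¹𝟙 = [23.4965  11.3510  19.8747  12.2757  13.6257  17.0081  37.0513]
a=μᵀx=2.351429  b=𝟙ᵀx=15.951722  c=𝟙ᵀy=134.682819  D=ac−b²=62.239665
λ₁=(c·0.172−b)/D = (134.682819·0.172−15.951722)/62.239665 = 0.115902
λ₂=(a−b·0.172)/D = (2.351429−15.951722·0.172)/62.239665 = -0.006303
w* = 0.115902·x + -0.006303·y:
  w_0 = 0.115902·1.9662 + -0.006303·23.4965 = 0.0798  (Unilever)
  w_1 = 0.115902·0.4492 + -0.006303·11.3510 = -0.0195  (Disney)
  w_2 = 0.115902·4.0069 + -0.006303·19.8747 = 0.3391  (Walmart)
  w_3 = 0.115902·0.9217 + -0.006303·12.2757 = 0.0295  (Starbucks)
  w_4 = 0.115902·1.7882 + -0.006303·13.6257 = 0.1214  (JPMorgan)
  w_5 = 0.115902·0.8530 + -0.006303·17.0081 = -0.0083  (Pfizer)
  w_6 = 0.115902·5.9665 + -0.006303·37.0513 = 0.4580  (Qualcomm)
Σw_i=1.0000  μᵀw=0.1720
σ²=wᵀΣw=λ₁·μ_p+λ₂ = 0.115902·0.172 + -0.006303 = 0.013633 ≈ 0.0136

Qualcomm (0.4580)


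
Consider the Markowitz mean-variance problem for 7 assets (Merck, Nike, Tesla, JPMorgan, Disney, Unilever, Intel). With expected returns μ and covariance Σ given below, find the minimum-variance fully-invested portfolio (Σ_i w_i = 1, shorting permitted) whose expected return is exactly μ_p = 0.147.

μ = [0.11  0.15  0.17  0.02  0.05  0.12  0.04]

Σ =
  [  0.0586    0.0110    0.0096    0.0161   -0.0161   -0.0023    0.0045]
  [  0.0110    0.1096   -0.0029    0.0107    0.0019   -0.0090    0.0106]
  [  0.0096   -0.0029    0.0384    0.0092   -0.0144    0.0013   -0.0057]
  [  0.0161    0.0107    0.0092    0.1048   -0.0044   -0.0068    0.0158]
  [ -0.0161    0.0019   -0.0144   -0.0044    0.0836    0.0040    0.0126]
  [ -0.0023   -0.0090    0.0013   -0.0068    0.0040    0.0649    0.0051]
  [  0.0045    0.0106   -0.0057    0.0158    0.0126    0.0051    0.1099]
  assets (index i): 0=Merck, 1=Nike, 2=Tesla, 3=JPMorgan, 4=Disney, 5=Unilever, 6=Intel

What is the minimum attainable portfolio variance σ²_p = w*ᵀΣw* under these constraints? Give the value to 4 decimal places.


0.0147

x=Σ⁻¹μ = [1.4001  1.5049  4.8391  -0.4513  1.5220  1.8522  0.2169]
y=Σ⁻¹𝟙 = [14.5982  8.3578  29.0361  4.8044  18.2394  15.4341  5.7032]
a=μᵀx=1.500410  b=𝟙ᵀx=10.883889  c=𝟙ᵀy=96.173235  D=ac−b²=25.840230
λ₁=(c·0.147−b)/D = (96.173235·0.147−10.883889)/25.840230 = 0.125911
λ₂=(a−b·0.147)/D = (1.500410−10.883889·0.147)/25.840230 = -0.003851
w* = 0.125911·x + -0.003851·y:
  w_0 = 0.125911·1.4001 + -0.003851·14.5982 = 0.1201  (Merck)
  w_1 = 0.125911·1.5049 + -0.003851·8.3578 = 0.1573  (Nike)
  w_2 = 0.125911·4.8391 + -0.003851·29.0361 = 0.4975  (Tesla)
  w_3 = 0.125911·-0.4513 + -0.003851·4.8044 = -0.0753  (JPMorgan)
  w_4 = 0.125911·1.5220 + -0.003851·18.2394 = 0.1214  (Disney)
  w_5 = 0.125911·1.8522 + -0.003851·15.4341 = 0.1738  (Unilever)
  w_6 = 0.125911·0.2169 + -0.003851·5.7032 = 0.0053  (Intel)
Σw_i=1.0000  μᵀw=0.1470
σ²=wᵀΣw=λ₁·μ_p+λ₂ = 0.125911·0.147 + -0.003851 = 0.014658 ≈ 0.0147


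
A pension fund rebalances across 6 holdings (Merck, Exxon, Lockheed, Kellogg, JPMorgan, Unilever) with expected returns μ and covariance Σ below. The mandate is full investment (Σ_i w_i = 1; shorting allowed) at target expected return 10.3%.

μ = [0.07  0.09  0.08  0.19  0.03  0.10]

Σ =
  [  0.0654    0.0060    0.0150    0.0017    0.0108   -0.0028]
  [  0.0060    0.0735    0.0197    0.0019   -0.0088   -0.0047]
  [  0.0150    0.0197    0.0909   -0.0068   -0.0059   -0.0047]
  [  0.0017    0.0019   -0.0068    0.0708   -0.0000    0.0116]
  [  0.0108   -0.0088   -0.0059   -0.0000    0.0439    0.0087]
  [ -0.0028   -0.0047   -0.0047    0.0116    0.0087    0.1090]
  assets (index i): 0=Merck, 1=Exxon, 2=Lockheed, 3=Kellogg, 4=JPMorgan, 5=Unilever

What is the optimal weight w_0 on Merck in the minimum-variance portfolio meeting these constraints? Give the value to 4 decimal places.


0.1022

g=Σ⁻¹μ = [0.6308  1.0104  0.8334  2.6102  0.7082  0.6788]
h=Σ⁻¹𝟙 = [7.9439  13.2651  9.6979  13.3488  23.3838  7.0815]
a=μᵀg=0.786817  b=𝟙ᵀg=6.471692  c=𝟙ᵀh=74.720932  D=ac−b²=16.908927
λ₁=(c·0.103−b)/D = (74.720932·0.103−6.471692)/16.908927 = 0.072421
λ₂=(a−b·0.103)/D = (0.786817−6.471692·0.103)/16.908927 = 0.007111
w* = 0.072421·g + 0.007111·h:
  w_0 = 0.072421·0.6308 + 0.007111·7.9439 = 0.1022  (Merck)
  w_1 = 0.072421·1.0104 + 0.007111·13.2651 = 0.1675  (Exxon)
  w_2 = 0.072421·0.8334 + 0.007111·9.6979 = 0.1293  (Lockheed)
  w_3 = 0.072421·2.6102 + 0.007111·13.3488 = 0.2839  (Kellogg)
  w_4 = 0.072421·0.7082 + 0.007111·23.3838 = 0.2176  (JPMorgan)
  w_5 = 0.072421·0.6788 + 0.007111·7.0815 = 0.0995  (Unilever)
Σw_i=1.0000  μᵀw=0.1030
σ²=wᵀΣw=λ₁·μ_p+λ₂ = 0.072421·0.103 + 0.007111 = 0.014570 ≈ 0.0146


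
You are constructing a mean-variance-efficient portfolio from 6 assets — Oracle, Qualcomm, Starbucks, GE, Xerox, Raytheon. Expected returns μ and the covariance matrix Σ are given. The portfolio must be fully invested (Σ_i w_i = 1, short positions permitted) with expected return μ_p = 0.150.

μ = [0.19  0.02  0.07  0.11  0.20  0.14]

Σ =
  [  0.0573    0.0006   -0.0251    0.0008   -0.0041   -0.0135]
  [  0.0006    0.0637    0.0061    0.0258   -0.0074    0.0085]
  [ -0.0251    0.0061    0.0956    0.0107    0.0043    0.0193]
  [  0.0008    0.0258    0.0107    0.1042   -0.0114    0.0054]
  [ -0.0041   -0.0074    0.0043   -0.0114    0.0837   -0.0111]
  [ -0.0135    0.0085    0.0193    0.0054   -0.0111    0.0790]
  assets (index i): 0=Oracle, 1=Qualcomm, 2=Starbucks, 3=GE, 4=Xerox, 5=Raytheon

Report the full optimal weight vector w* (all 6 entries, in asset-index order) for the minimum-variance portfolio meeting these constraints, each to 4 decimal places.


0.3342  0.0692  0.1219  0.0798  0.2088  0.1861

x=Σ⁻¹μ = [4.6609  -0.3194  1.1702  1.1736  3.0426  2.6644]
y=Σ⁻¹𝟙 = [27.3984  11.6381  12.4522  6.2587  16.5122  14.9382]
a=μᵀx=2.071735  b=𝟙ᵀx=12.392345  c=𝟙ᵀy=89.197683  D=ac−b²=31.223757
λ₁=(c·0.150−b)/D = (89.197683·0.150−12.392345)/31.223757 = 0.031620
λ₂=(a−b·0.150)/D = (2.071735−12.392345·0.150)/31.223757 = 0.006818
w* = 0.031620·x + 0.006818·y:
  w_0 = 0.031620·4.6609 + 0.006818·27.3984 = 0.3342  (Oracle)
  w_1 = 0.031620·-0.3194 + 0.006818·11.6381 = 0.0692  (Qualcomm)
  w_2 = 0.031620·1.1702 + 0.006818·12.4522 = 0.1219  (Starbucks)
  w_3 = 0.031620·1.1736 + 0.006818·6.2587 = 0.0798  (GE)
  w_4 = 0.031620·3.0426 + 0.006818·16.5122 = 0.2088  (Xerox)
  w_5 = 0.031620·2.6644 + 0.006818·14.9382 = 0.1861  (Raytheon)
Σw_i=1.0000  μᵀw=0.1500
σ²=wᵀΣw=λ₁·μ_p+λ₂ = 0.031620·0.150 + 0.006818 = 0.011561 ≈ 0.0116


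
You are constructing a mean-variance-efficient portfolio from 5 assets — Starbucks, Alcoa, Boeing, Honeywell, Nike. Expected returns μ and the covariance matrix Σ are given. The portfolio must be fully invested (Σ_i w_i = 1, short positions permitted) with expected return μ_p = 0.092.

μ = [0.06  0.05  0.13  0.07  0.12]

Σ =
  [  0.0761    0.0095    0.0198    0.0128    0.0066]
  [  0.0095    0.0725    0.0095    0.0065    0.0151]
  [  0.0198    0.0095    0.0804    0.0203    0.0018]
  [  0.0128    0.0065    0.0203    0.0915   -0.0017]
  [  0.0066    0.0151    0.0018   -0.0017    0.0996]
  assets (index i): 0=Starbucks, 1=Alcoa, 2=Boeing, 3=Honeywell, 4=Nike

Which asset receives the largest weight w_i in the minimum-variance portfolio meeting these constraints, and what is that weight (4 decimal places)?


Boeing (0.2511)

g=Σ⁻¹μ = [0.2272  0.1998  1.4035  0.4289  1.1414]
h=Σ⁻¹𝟙 = [8.0968  9.4166  7.2119  7.6774  8.0767]
a=μᵀg=0.373071  b=𝟙ᵀg=3.400809  c=𝟙ᵀh=40.479457  D=ac−b²=3.536225
λ₁=(c·0.092−b)/D = (40.479457·0.092−3.400809)/3.536225 = 0.091425
λ₂=(a−b·0.092)/D = (0.373071−3.400809·0.092)/3.536225 = 0.017023
w* = 0.091425·g + 0.017023·h:
  w_0 = 0.091425·0.2272 + 0.017023·8.0968 = 0.1586  (Starbucks)
  w_1 = 0.091425·0.1998 + 0.017023·9.4166 = 0.1786  (Alcoa)
  w_2 = 0.091425·1.4035 + 0.017023·7.2119 = 0.2511  (Boeing)
  w_3 = 0.091425·0.4289 + 0.017023·7.6774 = 0.1699  (Honeywell)
  w_4 = 0.091425·1.1414 + 0.017023·8.0767 = 0.2418  (Nike)
Σw_i=1.0000  μᵀw=0.0920
σ²=wᵀΣw=λ₁·μ_p+λ₂ = 0.091425·0.092 + 0.017023 = 0.025434 ≈ 0.0254


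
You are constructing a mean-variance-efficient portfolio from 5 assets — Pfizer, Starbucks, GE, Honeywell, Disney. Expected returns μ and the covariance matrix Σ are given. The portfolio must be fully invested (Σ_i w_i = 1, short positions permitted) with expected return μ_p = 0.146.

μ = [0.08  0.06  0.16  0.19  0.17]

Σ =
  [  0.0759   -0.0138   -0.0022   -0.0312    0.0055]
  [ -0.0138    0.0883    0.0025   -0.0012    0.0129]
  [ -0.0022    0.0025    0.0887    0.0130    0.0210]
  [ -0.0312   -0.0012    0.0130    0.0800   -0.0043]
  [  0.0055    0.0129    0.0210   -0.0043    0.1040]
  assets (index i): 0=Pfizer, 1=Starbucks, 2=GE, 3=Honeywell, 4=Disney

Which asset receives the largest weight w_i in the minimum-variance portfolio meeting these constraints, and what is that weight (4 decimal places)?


Honeywell (0.3849)

u=Σ⁻¹μ = [2.4913  0.8913  1.0515  3.2598  1.3148]
v=Σ⁻¹𝟙 = [24.3480  14.3434  6.9053  21.4134  6.0396]
a=μᵀu=1.263881  b=𝟙ᵀu=9.008570  c=𝟙ᵀv=73.049687  D=ac−b²=11.171783
λ₁=(c·0.146−b)/D = (73.049687·0.146−9.008570)/11.171783 = 0.148292
λ₂=(a−b·0.146)/D = (1.263881−9.008570·0.146)/11.171783 = -0.004598
w* = 0.148292·u + -0.004598·v:
  w_0 = 0.148292·2.4913 + -0.004598·24.3480 = 0.2575  (Pfizer)
  w_1 = 0.148292·0.8913 + -0.004598·14.3434 = 0.0662  (Starbucks)
  w_2 = 0.148292·1.0515 + -0.004598·6.9053 = 0.1242  (GE)
  w_3 = 0.148292·3.2598 + -0.004598·21.4134 = 0.3849  (Honeywell)
  w_4 = 0.148292·1.3148 + -0.004598·6.0396 = 0.1672  (Disney)
Σw_i=1.0000  μᵀw=0.1460
σ²=wᵀΣw=λ₁·μ_p+λ₂ = 0.148292·0.146 + -0.004598 = 0.017052 ≈ 0.0171


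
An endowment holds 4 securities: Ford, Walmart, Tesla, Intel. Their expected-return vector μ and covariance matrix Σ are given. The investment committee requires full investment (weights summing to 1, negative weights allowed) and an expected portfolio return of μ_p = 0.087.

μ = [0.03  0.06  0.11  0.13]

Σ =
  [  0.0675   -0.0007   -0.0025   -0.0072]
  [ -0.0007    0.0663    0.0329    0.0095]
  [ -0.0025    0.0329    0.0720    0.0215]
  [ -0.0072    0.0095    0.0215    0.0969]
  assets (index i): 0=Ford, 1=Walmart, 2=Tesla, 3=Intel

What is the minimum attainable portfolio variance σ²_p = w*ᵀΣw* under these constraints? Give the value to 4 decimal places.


0.0264

g=Σ⁻¹μ = [0.6074  0.1917  1.1275  1.1178]
h=Σ⁻¹𝟙 = [16.1359  10.5101  6.9769  8.9404]
a=μᵀg=0.299059  b=𝟙ᵀg=3.044400  c=𝟙ᵀh=42.563322  D=ac−b²=3.460558
λ₁=(c·0.087−b)/D = (42.563322·0.087−3.044400)/3.460558 = 0.190319
λ₂=(a−b·0.087)/D = (0.299059−3.044400·0.087)/3.460558 = 0.009882
w* = 0.190319·g + 0.009882·h:
  w_0 = 0.190319·0.6074 + 0.009882·16.1359 = 0.2751  (Ford)
  w_1 = 0.190319·0.1917 + 0.009882·10.5101 = 0.1403  (Walmart)
  w_2 = 0.190319·1.1275 + 0.009882·6.9769 = 0.2835  (Tesla)
  w_3 = 0.190319·1.1178 + 0.009882·8.9404 = 0.3011  (Intel)
Σw_i=1.0000  μᵀw=0.0870
σ²=wᵀΣw=λ₁·μ_p+λ₂ = 0.190319·0.087 + 0.009882 = 0.026439 ≈ 0.0264


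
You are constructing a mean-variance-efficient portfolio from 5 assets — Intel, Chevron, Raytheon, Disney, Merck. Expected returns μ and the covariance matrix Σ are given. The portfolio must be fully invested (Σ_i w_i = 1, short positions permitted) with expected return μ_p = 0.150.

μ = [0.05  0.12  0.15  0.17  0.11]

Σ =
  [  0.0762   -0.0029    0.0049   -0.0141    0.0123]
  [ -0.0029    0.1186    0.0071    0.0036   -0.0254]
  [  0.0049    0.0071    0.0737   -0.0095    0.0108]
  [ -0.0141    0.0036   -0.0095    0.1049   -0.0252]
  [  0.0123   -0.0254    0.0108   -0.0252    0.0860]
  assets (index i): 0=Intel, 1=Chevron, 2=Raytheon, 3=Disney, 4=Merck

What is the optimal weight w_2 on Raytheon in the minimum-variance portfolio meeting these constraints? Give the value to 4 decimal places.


p=Σ⁻¹μ = [0.6905  1.2748  1.8723  2.3200  2.0015]
q=Σ⁻¹𝟙 = [13.1280  11.0752  11.2902  15.8426  16.2457]
a=μᵀp=1.082927  b=𝟙ᵀp=8.159223  c=𝟙ᵀq=67.581715  D=ac−b²=6.613168
λ₁=(c·0.150−b)/D = (67.581715·0.150−8.159223)/6.613168 = 0.299105
λ₂=(a−b·0.150)/D = (1.082927−8.159223·0.150)/6.613168 = -0.021314
w* = 0.299105·p + -0.021314·q:
  w_0 = 0.299105·0.6905 + -0.021314·13.1280 = -0.0733  (Intel)
  w_1 = 0.299105·1.2748 + -0.021314·11.0752 = 0.1452  (Chevron)
  w_2 = 0.299105·1.8723 + -0.021314·11.2902 = 0.3194  (Raytheon)
  w_3 = 0.299105·2.3200 + -0.021314·15.8426 = 0.3563  (Disney)
  w_4 = 0.299105·2.0015 + -0.021314·16.2457 = 0.2524  (Merck)
Σw_i=1.0000  μᵀw=0.1500
σ²=wᵀΣw=λ₁·μ_p+λ₂ = 0.299105·0.150 + -0.021314 = 0.023551 ≈ 0.0236

0.3194
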